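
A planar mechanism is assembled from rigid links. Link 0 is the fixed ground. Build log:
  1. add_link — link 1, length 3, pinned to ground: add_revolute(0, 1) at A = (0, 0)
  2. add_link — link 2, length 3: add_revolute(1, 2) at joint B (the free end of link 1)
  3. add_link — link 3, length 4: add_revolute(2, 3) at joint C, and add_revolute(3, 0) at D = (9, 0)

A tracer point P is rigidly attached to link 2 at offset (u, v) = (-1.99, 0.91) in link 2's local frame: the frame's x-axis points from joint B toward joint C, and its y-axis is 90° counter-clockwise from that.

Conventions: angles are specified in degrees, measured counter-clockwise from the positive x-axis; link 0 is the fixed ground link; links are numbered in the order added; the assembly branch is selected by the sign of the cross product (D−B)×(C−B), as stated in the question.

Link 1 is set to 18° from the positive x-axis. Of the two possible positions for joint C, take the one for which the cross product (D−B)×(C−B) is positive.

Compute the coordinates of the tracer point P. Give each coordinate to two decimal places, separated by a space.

A=(0,0), D=(9.00,0)
B = A + 3.00·(cos18°, sin18°) = (2.8532, 0.9271)
|BD| = 6.2163
circle(B,3.00) ∩ circle(D,4.00): a=2.5451, h=1.5882
  candidates: C₊=(5.6067,2.1179) cross=9.873; C₋=(5.1330,-1.0229) cross=-9.873
  branch + wants cross > 0 → take C=(5.6067,2.1179) (cross=9.873)
ex = (C−B)/|BC| = (0.9178,0.3969); ey = (-0.3969,0.9178)
P = B + -1.99·ex + 0.91·ey = (0.6654,0.9724)

0.67 0.97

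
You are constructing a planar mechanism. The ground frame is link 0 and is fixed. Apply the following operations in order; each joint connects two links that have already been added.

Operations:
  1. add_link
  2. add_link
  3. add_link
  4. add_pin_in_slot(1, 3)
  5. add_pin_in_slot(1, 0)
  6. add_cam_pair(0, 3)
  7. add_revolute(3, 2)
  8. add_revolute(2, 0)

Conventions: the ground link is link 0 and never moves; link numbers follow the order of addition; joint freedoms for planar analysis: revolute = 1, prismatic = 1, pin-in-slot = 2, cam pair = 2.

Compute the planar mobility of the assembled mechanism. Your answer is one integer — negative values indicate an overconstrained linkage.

L=1 J1=0 J2=0
add link → L=2 J1=0 J2=0
add link → L=3 J1=0 J2=0
add link → L=4 J1=0 J2=0
PS@1,3 dof=2 J2 → L=4 J1=0 J2=1
PS@1,0 dof=2 J2 → L=4 J1=0 J2=2
C@0,3 dof=2 J2 → L=4 J1=0 J2=3
R@3,2 dof=1 J1 → L=4 J1=1 J2=3
R@2,0 dof=1 J1 → L=4 J1=2 J2=3
M=3(L−1)−2J1−J2=3·3−2·2−3=2

M = 2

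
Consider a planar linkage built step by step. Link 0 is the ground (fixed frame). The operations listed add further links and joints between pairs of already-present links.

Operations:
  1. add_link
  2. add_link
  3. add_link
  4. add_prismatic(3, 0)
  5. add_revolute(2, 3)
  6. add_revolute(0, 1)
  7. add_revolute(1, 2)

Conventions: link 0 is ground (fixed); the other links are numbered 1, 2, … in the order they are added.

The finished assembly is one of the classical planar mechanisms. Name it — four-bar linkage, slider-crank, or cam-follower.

links: 4 (incl. ground); joints: 3 revolute, 1 prismatic, 0 higher (cam) pair, forming one closed loop
4 links, 3 revolutes + 1 prismatic in one loop → slider-crank

slider-crank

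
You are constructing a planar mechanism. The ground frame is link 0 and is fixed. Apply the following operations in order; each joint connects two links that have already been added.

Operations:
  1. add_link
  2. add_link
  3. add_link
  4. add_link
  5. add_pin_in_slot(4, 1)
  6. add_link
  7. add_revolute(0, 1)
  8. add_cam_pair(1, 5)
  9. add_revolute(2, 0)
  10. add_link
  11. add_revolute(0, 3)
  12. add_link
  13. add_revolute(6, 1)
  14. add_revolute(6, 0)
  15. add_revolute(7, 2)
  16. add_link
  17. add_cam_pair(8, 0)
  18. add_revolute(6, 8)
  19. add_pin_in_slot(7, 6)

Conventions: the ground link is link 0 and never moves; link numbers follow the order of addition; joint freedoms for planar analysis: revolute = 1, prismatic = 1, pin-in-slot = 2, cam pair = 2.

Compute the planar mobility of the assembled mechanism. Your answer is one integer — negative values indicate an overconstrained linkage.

(L,J1,J2)=(1,0,0); link0 fixed
link1: (2,0,0)
link2: (3,0,0)
link3: (4,0,0)
link4: (5,0,0)
PS 4-1 [J2]: (5,0,1)
link5: (6,0,1)
R 0-1 [J1]: (6,1,1)
C 1-5 [J2]: (6,1,2)
R 2-0 [J1]: (6,2,2)
link6: (7,2,2)
R 0-3 [J1]: (7,3,2)
link7: (8,3,2)
R 6-1 [J1]: (8,4,2)
R 6-0 [J1]: (8,5,2)
R 7-2 [J1]: (8,6,2)
link8: (9,6,2)
C 8-0 [J2]: (9,6,3)
R 6-8 [J1]: (9,7,3)
PS 7-6 [J2]: (9,7,4)
Grübler: 3·8 − 2·7 − 4 = 6

M = 6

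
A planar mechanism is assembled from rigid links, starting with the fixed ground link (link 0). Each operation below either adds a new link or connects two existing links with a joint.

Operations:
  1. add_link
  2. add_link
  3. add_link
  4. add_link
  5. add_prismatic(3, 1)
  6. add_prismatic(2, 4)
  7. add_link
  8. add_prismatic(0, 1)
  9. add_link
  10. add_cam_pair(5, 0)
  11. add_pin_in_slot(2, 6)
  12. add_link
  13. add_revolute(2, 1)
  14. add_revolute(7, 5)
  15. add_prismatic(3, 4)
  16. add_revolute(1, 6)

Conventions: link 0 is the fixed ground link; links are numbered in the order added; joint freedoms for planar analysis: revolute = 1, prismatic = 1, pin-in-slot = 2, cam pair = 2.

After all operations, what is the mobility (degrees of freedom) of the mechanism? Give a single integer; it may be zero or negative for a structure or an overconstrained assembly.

(L,J1,J2)=(1,0,0); link0 fixed
link1: (2,0,0)
link2: (3,0,0)
link3: (4,0,0)
link4: (5,0,0)
P 3-1 [J1]: (5,1,0)
P 2-4 [J1]: (5,2,0)
link5: (6,2,0)
P 0-1 [J1]: (6,3,0)
link6: (7,3,0)
C 5-0 [J2]: (7,3,1)
PS 2-6 [J2]: (7,3,2)
link7: (8,3,2)
R 2-1 [J1]: (8,4,2)
R 7-5 [J1]: (8,5,2)
P 3-4 [J1]: (8,6,2)
R 1-6 [J1]: (8,7,2)
Grübler: 3·7 − 2·7 − 2 = 5

M = 5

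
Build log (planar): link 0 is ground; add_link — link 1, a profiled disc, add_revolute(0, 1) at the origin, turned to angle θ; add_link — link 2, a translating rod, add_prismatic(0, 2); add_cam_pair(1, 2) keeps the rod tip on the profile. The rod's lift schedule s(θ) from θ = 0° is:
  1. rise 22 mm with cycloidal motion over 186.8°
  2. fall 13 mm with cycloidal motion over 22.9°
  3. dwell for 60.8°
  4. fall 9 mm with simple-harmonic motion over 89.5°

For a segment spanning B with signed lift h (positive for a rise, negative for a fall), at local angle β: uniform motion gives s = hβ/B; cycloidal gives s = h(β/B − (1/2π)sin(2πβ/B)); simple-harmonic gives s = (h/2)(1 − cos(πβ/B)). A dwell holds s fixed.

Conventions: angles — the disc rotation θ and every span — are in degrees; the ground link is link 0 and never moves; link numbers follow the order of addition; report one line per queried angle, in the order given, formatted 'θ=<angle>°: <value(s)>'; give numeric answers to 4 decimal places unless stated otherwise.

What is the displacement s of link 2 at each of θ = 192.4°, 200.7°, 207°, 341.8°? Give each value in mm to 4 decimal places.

seg 1 [0°–186.8°] cycloidal, h=22: full span → s += 22 → s = 22.0000
seg 2 [186.8°–209.7°] cycloidal, h=-13: θ=192.4° here. β=5.6, B=22.9. -13·(0.2445 − sin(2π·0.2445)/(2π)) = -1.1112 → s = 20.8888
seg 2 [186.8°–209.7°] cycloidal, h=-13: θ=200.7° here. β=13.9, B=22.9. -13·(0.6070 − sin(2π·0.6070)/(2π)) = -9.1793 → s = 12.8207
seg 2 [186.8°–209.7°] cycloidal, h=-13: θ=207° here. β=20.2, B=22.9. -13·(0.8821 − sin(2π·0.8821)/(2π)) = -12.8636 → s = 9.1364
seg 2 [186.8°–209.7°] cycloidal, h=-13: full span → s += -13 → s = 9.0000
seg 3 [209.7°–270.5°] dwell: s stays 9.0000
seg 4 [270.5°–360°] simple-harmonic, h=-9: θ=341.8° here. β=71.3, B=89.5. -9/2·(1 − cos(π·0.7966)) = -8.1125 → s = 0.8875

θ=192.4°: 20.8888
θ=200.7°: 12.8207
θ=207°: 9.1364
θ=341.8°: 0.8875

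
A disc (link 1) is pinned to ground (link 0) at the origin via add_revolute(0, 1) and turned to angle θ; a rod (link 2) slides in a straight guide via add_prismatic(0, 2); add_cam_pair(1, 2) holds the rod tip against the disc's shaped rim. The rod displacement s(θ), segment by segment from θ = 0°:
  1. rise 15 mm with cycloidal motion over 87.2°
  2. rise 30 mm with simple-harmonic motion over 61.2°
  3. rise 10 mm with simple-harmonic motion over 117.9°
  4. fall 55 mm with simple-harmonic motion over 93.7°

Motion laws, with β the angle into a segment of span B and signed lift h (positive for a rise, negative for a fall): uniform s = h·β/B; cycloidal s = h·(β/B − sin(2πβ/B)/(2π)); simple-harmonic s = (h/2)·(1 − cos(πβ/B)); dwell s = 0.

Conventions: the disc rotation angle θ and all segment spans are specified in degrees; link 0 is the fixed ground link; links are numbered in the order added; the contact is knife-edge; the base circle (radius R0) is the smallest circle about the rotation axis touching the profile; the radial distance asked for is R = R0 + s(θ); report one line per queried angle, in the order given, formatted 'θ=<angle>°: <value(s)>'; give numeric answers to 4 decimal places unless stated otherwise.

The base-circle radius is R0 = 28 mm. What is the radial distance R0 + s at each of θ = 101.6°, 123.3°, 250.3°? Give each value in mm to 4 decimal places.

segment 1 (0° to 87.2°, cycloidal, h = 15) is passed completely: s = 0.0000 + (15) = 15.0000
θ = 101.6° falls in segment 2 (87.2° to 148.4°, simple-harmonic, h = 30): β = 101.6 − 87.2 = 14.4°, B = 61.2°; Δs = 30/2·(1 − cos(π·0.2353)) = 3.9149; s = 15.0000 + 3.9149 = 18.9149
θ = 123.3° falls in segment 2 (87.2° to 148.4°, simple-harmonic, h = 30): β = 123.3 − 87.2 = 36.1°, B = 61.2°; Δs = 30/2·(1 − cos(π·0.5899)) = 19.1790; s = 15.0000 + 19.1790 = 34.1790
segment 2 (87.2° to 148.4°, simple-harmonic, h = 30) is passed completely: s = 15.0000 + (30) = 45.0000
θ = 250.3° falls in segment 3 (148.4° to 266.3°, simple-harmonic, h = 10): β = 250.3 − 148.4 = 101.9°, B = 117.9°; Δs = 10/2·(1 − cos(π·0.8643)) = 9.5524; s = 45.0000 + 9.5524 = 54.5524
θ=101.6°: R = R0 + s = 28 + 18.9149 = 46.9149
θ=123.3°: R = R0 + s = 28 + 34.1790 = 62.1790
θ=250.3°: R = R0 + s = 28 + 54.5524 = 82.5524

θ=101.6°: 46.9149
θ=123.3°: 62.1790
θ=250.3°: 82.5524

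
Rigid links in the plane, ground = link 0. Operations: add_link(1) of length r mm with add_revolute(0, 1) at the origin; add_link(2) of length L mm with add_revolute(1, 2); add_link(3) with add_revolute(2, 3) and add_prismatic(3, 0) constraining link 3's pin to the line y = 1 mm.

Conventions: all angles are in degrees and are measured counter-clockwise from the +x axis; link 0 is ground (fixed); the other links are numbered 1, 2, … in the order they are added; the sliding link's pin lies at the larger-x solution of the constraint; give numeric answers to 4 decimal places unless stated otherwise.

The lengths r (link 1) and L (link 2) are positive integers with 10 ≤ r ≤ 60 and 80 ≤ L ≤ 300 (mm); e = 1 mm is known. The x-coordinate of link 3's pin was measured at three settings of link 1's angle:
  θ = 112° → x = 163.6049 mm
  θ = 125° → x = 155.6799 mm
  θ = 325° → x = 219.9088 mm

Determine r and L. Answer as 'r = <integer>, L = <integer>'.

constraint per measurement: (x − r cos θ)² + (r sin θ − e)² = L²
subtracting the θ₁ and θ₂ equations cancels the r² and L² terms:
r = (x₁² − x₂²) / (2[(x₁cos θ₁ + e sin θ₁) − (x₂cos θ₂ + e sin θ₂)]) = 44.9999 → r = 45
L² = (x₁ − r cos θ₁)² + (r sin θ₁ − e)² = 34224.9894 → L = 185.0000 → L = 185
check at θ₃=325°: x = 219.9088 (printed 219.9088) ✓

r = 45, L = 185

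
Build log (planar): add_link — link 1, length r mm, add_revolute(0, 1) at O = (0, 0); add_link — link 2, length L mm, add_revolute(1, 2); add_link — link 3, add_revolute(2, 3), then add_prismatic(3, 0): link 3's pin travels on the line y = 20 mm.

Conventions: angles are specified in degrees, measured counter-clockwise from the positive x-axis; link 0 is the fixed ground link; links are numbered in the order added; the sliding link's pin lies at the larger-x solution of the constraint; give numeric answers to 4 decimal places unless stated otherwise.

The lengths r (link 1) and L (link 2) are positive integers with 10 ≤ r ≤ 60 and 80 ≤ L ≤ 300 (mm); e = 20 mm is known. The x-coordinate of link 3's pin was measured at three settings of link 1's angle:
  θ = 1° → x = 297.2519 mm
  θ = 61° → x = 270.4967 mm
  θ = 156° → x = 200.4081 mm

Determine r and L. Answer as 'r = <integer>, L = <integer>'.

constraint per measurement: (x − r cos θ)² + (r sin θ − e)² = L²
subtracting the θ₁ and θ₂ equations cancels the r² and L² terms:
r = (x₁² − x₂²) / (2[(x₁cos θ₁ + e sin θ₁) − (x₂cos θ₂ + e sin θ₂)]) = 51.0000 → r = 51
L² = (x₁ − r cos θ₁)² + (r sin θ₁ − e)² = 61009.0132 → L = 247.0000 → L = 247
check at θ₃=156°: x = 200.4081 (printed 200.4081) ✓

r = 51, L = 247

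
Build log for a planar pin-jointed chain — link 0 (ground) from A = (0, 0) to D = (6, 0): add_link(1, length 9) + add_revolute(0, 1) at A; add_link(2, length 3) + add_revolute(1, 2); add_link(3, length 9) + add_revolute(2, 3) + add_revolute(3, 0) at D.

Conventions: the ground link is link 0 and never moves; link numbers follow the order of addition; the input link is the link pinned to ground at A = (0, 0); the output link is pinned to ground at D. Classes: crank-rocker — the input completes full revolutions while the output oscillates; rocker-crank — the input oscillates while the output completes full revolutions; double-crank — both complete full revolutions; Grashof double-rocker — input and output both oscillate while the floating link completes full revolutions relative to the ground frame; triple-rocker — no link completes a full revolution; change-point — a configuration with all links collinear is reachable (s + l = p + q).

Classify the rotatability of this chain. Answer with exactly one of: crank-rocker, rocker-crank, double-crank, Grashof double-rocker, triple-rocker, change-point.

lengths: ground=6, input=9, coupler=3, output=9
sorted: s=3 (shortest), l=9 (longest), p+q=15
s + l = 12 vs p + q = 15
s + l < p + q (Grashof) with shortest = coupler link → Grashof double-rocker

Grashof double-rocker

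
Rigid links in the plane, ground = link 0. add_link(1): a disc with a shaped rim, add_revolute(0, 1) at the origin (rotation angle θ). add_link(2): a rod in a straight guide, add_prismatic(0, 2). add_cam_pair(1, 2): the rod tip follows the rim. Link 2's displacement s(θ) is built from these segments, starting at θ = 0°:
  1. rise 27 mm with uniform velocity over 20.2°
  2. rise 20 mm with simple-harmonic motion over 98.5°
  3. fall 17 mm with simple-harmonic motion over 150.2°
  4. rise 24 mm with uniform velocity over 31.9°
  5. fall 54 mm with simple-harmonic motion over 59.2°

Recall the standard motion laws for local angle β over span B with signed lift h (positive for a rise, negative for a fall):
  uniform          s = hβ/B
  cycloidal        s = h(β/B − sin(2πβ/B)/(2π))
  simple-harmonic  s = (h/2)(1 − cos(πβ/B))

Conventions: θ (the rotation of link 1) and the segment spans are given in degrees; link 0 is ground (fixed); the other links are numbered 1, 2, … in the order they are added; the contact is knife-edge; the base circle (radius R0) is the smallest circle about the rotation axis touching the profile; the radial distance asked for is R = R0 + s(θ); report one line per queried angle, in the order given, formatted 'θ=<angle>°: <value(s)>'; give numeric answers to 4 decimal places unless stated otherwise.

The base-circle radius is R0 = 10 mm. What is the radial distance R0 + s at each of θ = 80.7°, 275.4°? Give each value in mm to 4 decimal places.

segment 1 (0° to 20.2°, uniform, h = 27) is passed completely: s = 0.0000 + (27) = 27.0000
θ = 80.7° falls in segment 2 (20.2° to 118.7°, simple-harmonic, h = 20): β = 80.7 − 20.2 = 60.5°, B = 98.5°; Δs = 20/2·(1 − cos(π·0.6142)) = 13.5116; s = 27.0000 + 13.5116 = 40.5116
segment 2 (20.2° to 118.7°, simple-harmonic, h = 20) is passed completely: s = 27.0000 + (20) = 47.0000
segment 3 (118.7° to 268.9°, simple-harmonic, h = -17) is passed completely: s = 47.0000 + (-17) = 30.0000
θ = 275.4° falls in segment 4 (268.9° to 300.8°, uniform, h = 24): β = 275.4 − 268.9 = 6.5°, B = 31.9°; Δs = 24·6.5/31.9 = 4.8903; s = 30.0000 + 4.8903 = 34.8903
θ=80.7°: R = R0 + s = 10 + 40.5116 = 50.5116
θ=275.4°: R = R0 + s = 10 + 34.8903 = 44.8903

θ=80.7°: 50.5116
θ=275.4°: 44.8903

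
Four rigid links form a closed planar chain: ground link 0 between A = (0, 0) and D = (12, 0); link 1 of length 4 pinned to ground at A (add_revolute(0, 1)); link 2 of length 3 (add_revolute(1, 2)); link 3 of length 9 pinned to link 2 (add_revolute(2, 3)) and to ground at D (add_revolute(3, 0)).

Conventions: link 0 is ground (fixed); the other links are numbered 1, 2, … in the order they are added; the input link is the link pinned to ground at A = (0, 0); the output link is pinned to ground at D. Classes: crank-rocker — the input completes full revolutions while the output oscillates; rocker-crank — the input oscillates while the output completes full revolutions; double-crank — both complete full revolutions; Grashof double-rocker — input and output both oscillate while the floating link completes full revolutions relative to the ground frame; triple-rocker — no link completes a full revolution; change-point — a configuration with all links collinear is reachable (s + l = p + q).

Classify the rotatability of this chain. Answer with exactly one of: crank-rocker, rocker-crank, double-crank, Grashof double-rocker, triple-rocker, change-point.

lengths: ground=12, input=4, coupler=3, output=9
sorted: s=3 (shortest), l=12 (longest), p+q=13
s + l = 15 vs p + q = 13
s + l > p + q → non-Grashof → no link fully rotates → triple-rocker

triple-rocker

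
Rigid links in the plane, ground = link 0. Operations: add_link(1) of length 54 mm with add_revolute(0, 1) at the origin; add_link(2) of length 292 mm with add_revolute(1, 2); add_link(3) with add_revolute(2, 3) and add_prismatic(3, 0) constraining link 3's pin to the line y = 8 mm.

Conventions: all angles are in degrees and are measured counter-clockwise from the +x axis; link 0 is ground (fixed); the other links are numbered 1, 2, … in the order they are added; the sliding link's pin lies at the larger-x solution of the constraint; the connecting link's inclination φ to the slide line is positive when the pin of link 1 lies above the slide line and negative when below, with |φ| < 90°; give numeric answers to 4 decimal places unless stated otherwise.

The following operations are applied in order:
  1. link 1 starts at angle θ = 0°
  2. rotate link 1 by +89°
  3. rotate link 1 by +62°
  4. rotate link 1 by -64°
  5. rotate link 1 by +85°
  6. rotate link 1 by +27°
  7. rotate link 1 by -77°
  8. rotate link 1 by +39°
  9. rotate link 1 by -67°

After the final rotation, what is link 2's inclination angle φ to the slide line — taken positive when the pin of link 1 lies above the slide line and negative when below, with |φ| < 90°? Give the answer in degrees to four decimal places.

geometry: r = 54 mm, L = 292 mm, e = 8 mm; θ starts at 0°
rotate link 1 by +89°: θ ← 0° +89° = 89°
rotate link 1 by +62°: θ ← 89° +62° = 151°
rotate link 1 by -64°: θ ← 151° -64° = 87°
rotate link 1 by +85°: θ ← 87° +85° = 172°
rotate link 1 by +27°: θ ← 172° +27° = 199°
rotate link 1 by -77°: θ ← 199° -77° = 122°
rotate link 1 by +39°: θ ← 122° +39° = 161°
rotate link 1 by -67°: θ ← 161° -67° = 94°
h = r sin θ − e = 53.868459 − 8 = 45.868459
sin φ = h / L = 45.868459 / 292 = 0.15708376
φ = arcsin(0.15708376) = 9.037668°

9.0377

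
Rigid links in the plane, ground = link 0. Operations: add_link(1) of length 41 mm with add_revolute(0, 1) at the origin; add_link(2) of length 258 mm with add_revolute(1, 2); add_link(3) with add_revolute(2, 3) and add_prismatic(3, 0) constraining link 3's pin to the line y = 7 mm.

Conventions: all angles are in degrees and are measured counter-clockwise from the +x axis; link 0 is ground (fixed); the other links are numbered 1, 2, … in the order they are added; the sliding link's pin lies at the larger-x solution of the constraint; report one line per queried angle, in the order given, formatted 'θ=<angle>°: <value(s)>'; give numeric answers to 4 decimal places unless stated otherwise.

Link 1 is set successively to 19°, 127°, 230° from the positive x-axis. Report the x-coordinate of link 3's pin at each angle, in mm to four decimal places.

geometry: r = 41 mm, L = 258 mm, e = 7 mm
θ=19°: crank pin P = (r cos θ, r sin θ) = (38.766262, 13.348294)
θ=19°: h = r sin θ − e = 13.348294 − 7 = 6.348294
θ=19°: x = r cos θ + √(L² − h²) = 38.766262 + 257.921886 = 296.688147
θ=127°: crank pin P = (r cos θ, r sin θ) = (-24.674416, 32.744056)
θ=127°: h = r sin θ − e = 32.744056 − 7 = 25.744056
θ=127°: x = r cos θ + √(L² − h²) = -24.674416 + 256.712375 = 232.037959
θ=230°: crank pin P = (r cos θ, r sin θ) = (-26.354292, -31.407822)
θ=230°: h = r sin θ − e = -31.407822 − 7 = -38.407822
θ=230°: x = r cos θ + √(L² − h²) = -26.354292 + 255.125144 = 228.770852

θ=19°: 296.6881
θ=127°: 232.0380
θ=230°: 228.7709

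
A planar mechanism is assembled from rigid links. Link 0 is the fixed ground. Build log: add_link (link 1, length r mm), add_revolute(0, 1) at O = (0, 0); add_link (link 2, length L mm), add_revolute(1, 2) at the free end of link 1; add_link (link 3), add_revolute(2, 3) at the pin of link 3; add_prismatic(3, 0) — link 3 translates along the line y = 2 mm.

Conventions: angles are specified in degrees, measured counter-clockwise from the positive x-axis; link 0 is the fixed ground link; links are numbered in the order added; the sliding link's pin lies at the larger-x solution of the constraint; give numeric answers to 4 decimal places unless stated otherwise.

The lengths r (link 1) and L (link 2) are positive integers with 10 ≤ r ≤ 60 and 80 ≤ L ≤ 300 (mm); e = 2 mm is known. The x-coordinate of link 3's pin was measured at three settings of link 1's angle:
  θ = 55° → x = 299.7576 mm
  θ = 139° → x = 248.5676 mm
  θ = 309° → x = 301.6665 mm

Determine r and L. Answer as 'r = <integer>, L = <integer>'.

constraint per measurement: (x − r cos θ)² + (r sin θ − e)² = L²
subtracting the θ₁ and θ₂ equations cancels the r² and L² terms:
r = (x₁² − x₂²) / (2[(x₁cos θ₁ + e sin θ₁) − (x₂cos θ₂ + e sin θ₂)]) = 39.0000 → r = 39
L² = (x₁ − r cos θ₁)² + (r sin θ₁ − e)² = 77840.9872 → L = 279.0000 → L = 279
check at θ₃=309°: x = 301.6665 (printed 301.6665) ✓

r = 39, L = 279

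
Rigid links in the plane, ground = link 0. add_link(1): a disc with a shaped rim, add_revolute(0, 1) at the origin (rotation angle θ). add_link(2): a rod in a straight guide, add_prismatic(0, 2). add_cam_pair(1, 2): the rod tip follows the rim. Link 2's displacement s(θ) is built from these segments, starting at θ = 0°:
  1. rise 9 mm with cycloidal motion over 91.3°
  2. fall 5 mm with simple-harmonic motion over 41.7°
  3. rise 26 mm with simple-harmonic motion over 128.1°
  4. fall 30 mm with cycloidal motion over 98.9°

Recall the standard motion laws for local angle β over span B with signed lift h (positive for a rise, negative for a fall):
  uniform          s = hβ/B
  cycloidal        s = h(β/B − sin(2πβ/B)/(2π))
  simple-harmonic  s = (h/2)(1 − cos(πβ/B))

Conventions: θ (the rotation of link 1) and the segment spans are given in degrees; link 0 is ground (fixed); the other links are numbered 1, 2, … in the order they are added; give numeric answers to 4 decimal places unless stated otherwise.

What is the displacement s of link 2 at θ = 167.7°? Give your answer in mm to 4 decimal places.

segment 1 (0° to 91.3°, cycloidal, h = 9) is passed completely: s = 0.0000 + (9) = 9.0000
segment 2 (91.3° to 133°, simple-harmonic, h = -5) is passed completely: s = 9.0000 + (-5) = 4.0000
θ = 167.7° falls in segment 3 (133° to 261.1°, simple-harmonic, h = 26): β = 167.7 − 133 = 34.7°, B = 128.1°; Δs = 26/2·(1 − cos(π·0.2709)) = 4.4300; s = 4.0000 + 4.4300 = 8.4300

8.4300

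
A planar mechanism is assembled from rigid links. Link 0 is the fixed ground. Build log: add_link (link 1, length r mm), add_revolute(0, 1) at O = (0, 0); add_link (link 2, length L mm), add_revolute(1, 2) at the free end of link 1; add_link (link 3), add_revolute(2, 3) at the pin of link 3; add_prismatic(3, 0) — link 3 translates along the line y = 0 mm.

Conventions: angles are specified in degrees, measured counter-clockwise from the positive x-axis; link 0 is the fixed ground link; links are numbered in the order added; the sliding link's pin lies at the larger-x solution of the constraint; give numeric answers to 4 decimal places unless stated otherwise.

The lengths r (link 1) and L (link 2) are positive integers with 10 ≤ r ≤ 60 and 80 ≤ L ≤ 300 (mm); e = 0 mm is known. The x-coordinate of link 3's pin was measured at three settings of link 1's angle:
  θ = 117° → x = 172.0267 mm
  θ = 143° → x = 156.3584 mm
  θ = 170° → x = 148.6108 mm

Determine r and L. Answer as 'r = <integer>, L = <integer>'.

constraint per measurement: (x − r cos θ)² + (r sin θ − e)² = L²
subtracting the θ₁ and θ₂ equations cancels the r² and L² terms:
r = (x₁² − x₂²) / (2[(x₁cos θ₁ + e sin θ₁) − (x₂cos θ₂ + e sin θ₂)]) = 55.0000 → r = 55
L² = (x₁ − r cos θ₁)² + (r sin θ₁ − e)² = 41209.0191 → L = 203.0000 → L = 203
check at θ₃=170°: x = 148.6108 (printed 148.6108) ✓

r = 55, L = 203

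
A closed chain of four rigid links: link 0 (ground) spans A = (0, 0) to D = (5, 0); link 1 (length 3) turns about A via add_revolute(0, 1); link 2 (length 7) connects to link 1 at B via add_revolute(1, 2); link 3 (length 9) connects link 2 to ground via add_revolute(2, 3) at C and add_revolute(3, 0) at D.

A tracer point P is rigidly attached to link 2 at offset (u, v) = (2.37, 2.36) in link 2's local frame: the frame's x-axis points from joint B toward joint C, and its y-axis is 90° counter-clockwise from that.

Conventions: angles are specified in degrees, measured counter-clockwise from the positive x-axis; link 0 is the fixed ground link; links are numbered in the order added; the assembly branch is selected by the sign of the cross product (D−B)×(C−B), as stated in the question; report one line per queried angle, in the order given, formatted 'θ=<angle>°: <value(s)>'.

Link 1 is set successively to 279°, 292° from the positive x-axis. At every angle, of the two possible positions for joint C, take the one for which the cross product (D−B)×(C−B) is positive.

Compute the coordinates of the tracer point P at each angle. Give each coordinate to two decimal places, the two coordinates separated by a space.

A=(0,0), D=(5.00,0)
θ=279°: B = A + 3.00·(cos279°, sin279°) = (0.4693, -2.9631)
θ=279°: |BD| = 5.4136
θ=279°: circle(B,7.00) ∩ circle(D,9.00): a=-0.2487, h=6.9956
θ=279°:   candidates: C₊=(-3.5678,2.7555) cross=37.871; C₋=(4.0901,-8.9539) cross=-37.871
θ=279°:   branch + wants cross > 0 → take C=(-3.5678,2.7555) (cross=37.871)
θ=279°: ex = (C−B)/|BC| = (-0.5767,0.8169); ey = (-0.8169,-0.5767)
θ=279°: P = B + 2.37·ex + 2.36·ey = (-2.8255,-2.3880)
θ=292°: B = A + 3.00·(cos292°, sin292°) = (1.1238, -2.7816)
θ=292°: |BD| = 4.7709
θ=292°: circle(B,7.00) ∩ circle(D,9.00): a=-0.9682, h=6.9327
θ=292°:   candidates: C₊=(-3.7047,2.2865) cross=33.076; C₋=(4.3791,-8.9786) cross=-33.076
θ=292°:   branch + wants cross > 0 → take C=(-3.7047,2.2865) (cross=33.076)
θ=292°: ex = (C−B)/|BC| = (-0.6898,0.7240); ey = (-0.7240,-0.6898)
θ=292°: P = B + 2.37·ex + 2.36·ey = (-2.2196,-2.6935)

θ=279°: -2.83 -2.39
θ=292°: -2.22 -2.69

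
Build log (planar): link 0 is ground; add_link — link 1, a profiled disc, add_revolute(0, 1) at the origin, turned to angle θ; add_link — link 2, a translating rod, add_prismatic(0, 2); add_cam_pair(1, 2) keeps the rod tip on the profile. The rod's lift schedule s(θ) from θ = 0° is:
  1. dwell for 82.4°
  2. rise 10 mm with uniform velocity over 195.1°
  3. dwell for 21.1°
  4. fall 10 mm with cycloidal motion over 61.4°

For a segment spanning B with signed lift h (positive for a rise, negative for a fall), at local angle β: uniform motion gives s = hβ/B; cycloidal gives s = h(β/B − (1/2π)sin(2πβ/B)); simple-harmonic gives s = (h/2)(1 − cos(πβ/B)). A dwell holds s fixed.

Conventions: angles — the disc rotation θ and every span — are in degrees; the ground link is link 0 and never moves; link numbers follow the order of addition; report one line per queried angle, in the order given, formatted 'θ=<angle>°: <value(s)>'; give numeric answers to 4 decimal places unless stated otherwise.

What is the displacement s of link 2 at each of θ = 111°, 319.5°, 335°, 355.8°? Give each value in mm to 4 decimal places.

seg 1 [0°–82.4°] dwell: s stays 0.0000
seg 2 [82.4°–277.5°] uniform, h=10: θ=111° here. β=28.6, B=195.1. 10·28.6/195.1 = 1.4659 → s = 1.4659
seg 2 [82.4°–277.5°] uniform, h=10: full span → s += 10 → s = 10.0000
seg 3 [277.5°–298.6°] dwell: s stays 10.0000
seg 4 [298.6°–360°] cycloidal, h=-10: θ=319.5° here. β=20.9, B=61.4. -10·(0.3404 − sin(2π·0.3404)/(2π)) = -2.0622 → s = 7.9378
seg 4 [298.6°–360°] cycloidal, h=-10: θ=335° here. β=36.4, B=61.4. -10·(0.5928 − sin(2π·0.5928)/(2π)) = -6.8049 → s = 3.1951
seg 4 [298.6°–360°] cycloidal, h=-10: θ=355.8° here. β=57.2, B=61.4. -10·(0.9316 − sin(2π·0.9316)/(2π)) = -9.9791 → s = 0.0209

θ=111°: 1.4659
θ=319.5°: 7.9378
θ=335°: 3.1951
θ=355.8°: 0.0209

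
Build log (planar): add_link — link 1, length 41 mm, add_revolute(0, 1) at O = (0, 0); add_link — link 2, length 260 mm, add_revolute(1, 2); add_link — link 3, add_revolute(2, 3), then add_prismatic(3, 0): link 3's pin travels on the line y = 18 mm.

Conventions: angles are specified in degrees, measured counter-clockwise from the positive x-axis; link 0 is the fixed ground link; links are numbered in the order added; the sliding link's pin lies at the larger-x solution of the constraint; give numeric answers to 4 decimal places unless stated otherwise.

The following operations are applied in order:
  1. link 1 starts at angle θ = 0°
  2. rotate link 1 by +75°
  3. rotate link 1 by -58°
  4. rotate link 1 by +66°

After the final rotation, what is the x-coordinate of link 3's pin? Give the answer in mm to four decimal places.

geometry: r = 41 mm, L = 260 mm, e = 18 mm; θ starts at 0°
rotate link 1 by +75°: θ ← 0° +75° = 75°
rotate link 1 by -58°: θ ← 75° -58° = 17°
rotate link 1 by +66°: θ ← 17° +66° = 83°
crank pin P = (r cos θ, r sin θ) = (4.996643, 40.694392)
h = r sin θ − e = 40.694392 − 18 = 22.694392
x = r cos θ + √(L² − h²) = 4.996643 + 259.007653 = 264.004297

264.0043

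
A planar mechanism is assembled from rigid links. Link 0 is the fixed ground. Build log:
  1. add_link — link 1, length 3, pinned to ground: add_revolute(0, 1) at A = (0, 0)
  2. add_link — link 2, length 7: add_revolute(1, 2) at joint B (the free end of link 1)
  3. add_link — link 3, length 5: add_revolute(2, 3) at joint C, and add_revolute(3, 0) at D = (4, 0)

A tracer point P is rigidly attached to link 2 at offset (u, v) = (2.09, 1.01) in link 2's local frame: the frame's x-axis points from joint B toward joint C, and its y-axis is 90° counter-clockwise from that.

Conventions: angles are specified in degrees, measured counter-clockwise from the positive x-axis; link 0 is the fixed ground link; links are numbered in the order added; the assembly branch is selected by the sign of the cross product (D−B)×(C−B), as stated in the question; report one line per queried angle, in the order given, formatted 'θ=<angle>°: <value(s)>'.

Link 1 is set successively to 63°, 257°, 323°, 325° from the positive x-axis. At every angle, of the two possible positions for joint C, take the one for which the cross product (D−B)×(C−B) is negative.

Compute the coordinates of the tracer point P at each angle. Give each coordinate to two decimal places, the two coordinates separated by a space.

A=(0,0), D=(4.00,0)
θ=63°: B = A + 3.00·(cos63°, sin63°) = (1.3620, 2.6730)
θ=63°: |BD| = 3.7556
θ=63°: circle(B,7.00) ∩ circle(D,5.00): a=5.0730, h=4.8233
θ=63°:   candidates: C₊=(8.3584,2.4503) cross=18.114; C₋=(1.4925,-4.3258) cross=-18.114
θ=63°:   branch - wants cross < 0 → take C=(1.4925,-4.3258) (cross=-18.114)
θ=63°: ex = (C−B)/|BC| = (0.0186,-0.9998); ey = (0.9998,0.0186)
θ=63°: P = B + 2.09·ex + 1.01·ey = (2.4108,0.6022)
θ=257°: B = A + 3.00·(cos257°, sin257°) = (-0.6749, -2.9231)
θ=257°: |BD| = 5.5135
θ=257°: circle(B,7.00) ∩ circle(D,5.00): a=4.9332, h=4.9662
θ=257°:   candidates: C₊=(0.8750,3.9032) cross=27.381; C₋=(6.1409,-4.5185) cross=-27.381
θ=257°:   branch - wants cross < 0 → take C=(6.1409,-4.5185) (cross=-27.381)
θ=257°: ex = (C−B)/|BC| = (0.9737,-0.2279); ey = (0.2279,0.9737)
θ=257°: P = B + 2.09·ex + 1.01·ey = (1.5903,-2.4160)
θ=323°: B = A + 3.00·(cos323°, sin323°) = (2.3959, -1.8054)
θ=323°: |BD| = 2.4151
θ=323°: circle(B,7.00) ∩ circle(D,5.00): a=6.1763, h=3.2945
θ=323°:   candidates: C₊=(4.0353,4.9999) cross=7.957; C₋=(8.9610,0.6235) cross=-7.957
θ=323°:   branch - wants cross < 0 → take C=(8.9610,0.6235) (cross=-7.957)
θ=323°: ex = (C−B)/|BC| = (0.9379,0.3470); ey = (-0.3470,0.9379)
θ=323°: P = B + 2.09·ex + 1.01·ey = (4.0056,-0.1330)
θ=325°: B = A + 3.00·(cos325°, sin325°) = (2.4575, -1.7207)
θ=325°: |BD| = 2.3109
θ=325°: circle(B,7.00) ∩ circle(D,5.00): a=6.3482, h=2.9496
θ=325°:   candidates: C₊=(4.4986,4.9751) cross=6.816; C₋=(8.8912,1.0373) cross=-6.816
θ=325°:   branch - wants cross < 0 → take C=(8.8912,1.0373) (cross=-6.816)
θ=325°: ex = (C−B)/|BC| = (0.9191,0.3940); ey = (-0.3940,0.9191)
θ=325°: P = B + 2.09·ex + 1.01·ey = (3.9805,0.0310)

θ=63°: 2.41 0.60
θ=257°: 1.59 -2.42
θ=323°: 4.01 -0.13
θ=325°: 3.98 0.03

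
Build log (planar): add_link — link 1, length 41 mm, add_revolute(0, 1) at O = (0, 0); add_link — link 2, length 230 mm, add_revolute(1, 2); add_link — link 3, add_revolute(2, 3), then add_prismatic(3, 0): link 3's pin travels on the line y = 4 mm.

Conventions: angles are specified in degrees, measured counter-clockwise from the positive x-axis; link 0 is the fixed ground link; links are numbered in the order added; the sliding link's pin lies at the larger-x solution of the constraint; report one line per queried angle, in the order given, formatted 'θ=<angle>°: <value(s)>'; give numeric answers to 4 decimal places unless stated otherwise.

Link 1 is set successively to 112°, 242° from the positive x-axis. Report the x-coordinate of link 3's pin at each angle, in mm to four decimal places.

geometry: r = 41 mm, L = 230 mm, e = 4 mm
θ=112°: crank pin P = (r cos θ, r sin θ) = (-15.358870, 38.014538)
θ=112°: h = r sin θ − e = 38.014538 − 4 = 34.014538
θ=112°: x = r cos θ + √(L² − h²) = -15.358870 + 227.470902 = 212.112032
θ=242°: crank pin P = (r cos θ, r sin θ) = (-19.248334, -36.200851)
θ=242°: h = r sin θ − e = -36.200851 − 4 = -40.200851
θ=242°: x = r cos θ + √(L² − h²) = -19.248334 + 226.459470 = 207.211136

θ=112°: 212.1120
θ=242°: 207.2111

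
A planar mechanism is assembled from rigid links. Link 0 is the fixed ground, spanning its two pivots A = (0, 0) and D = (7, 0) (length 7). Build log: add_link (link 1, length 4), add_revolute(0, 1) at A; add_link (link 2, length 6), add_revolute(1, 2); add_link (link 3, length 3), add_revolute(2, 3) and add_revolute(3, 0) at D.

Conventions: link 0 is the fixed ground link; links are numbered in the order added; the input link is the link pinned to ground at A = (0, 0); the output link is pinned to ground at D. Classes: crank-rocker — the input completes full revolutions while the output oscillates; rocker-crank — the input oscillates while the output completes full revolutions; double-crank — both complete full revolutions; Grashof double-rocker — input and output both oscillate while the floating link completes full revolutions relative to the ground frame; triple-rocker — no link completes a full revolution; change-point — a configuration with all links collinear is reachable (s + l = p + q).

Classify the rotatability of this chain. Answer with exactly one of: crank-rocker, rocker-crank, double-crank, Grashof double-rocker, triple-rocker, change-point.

lengths: ground=7, input=4, coupler=6, output=3
sorted: s=3 (shortest), l=7 (longest), p+q=10
s + l = 10 vs p + q = 10
s + l = p + q → change-point (collinear configuration reachable)

change-point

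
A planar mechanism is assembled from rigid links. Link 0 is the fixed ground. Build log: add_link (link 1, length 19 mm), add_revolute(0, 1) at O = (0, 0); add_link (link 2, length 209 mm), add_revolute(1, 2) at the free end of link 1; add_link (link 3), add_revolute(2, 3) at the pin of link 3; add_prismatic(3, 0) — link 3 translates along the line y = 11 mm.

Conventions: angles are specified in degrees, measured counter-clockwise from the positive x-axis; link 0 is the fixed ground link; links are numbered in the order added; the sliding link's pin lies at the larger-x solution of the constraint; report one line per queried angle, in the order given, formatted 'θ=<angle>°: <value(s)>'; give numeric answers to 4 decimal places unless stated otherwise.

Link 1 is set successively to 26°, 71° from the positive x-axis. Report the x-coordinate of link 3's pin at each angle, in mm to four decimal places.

geometry: r = 19 mm, L = 209 mm, e = 11 mm
θ=26°: crank pin P = (r cos θ, r sin θ) = (17.077087, 8.329052)
θ=26°: h = r sin θ − e = 8.329052 − 11 = -2.670948
θ=26°: x = r cos θ + √(L² − h²) = 17.077087 + 208.982932 = 226.060019
θ=71°: crank pin P = (r cos θ, r sin θ) = (6.185795, 17.964853)
θ=71°: h = r sin θ − e = 17.964853 − 11 = 6.964853
θ=71°: x = r cos θ + √(L² − h²) = 6.185795 + 208.883917 = 215.069712

θ=26°: 226.0600
θ=71°: 215.0697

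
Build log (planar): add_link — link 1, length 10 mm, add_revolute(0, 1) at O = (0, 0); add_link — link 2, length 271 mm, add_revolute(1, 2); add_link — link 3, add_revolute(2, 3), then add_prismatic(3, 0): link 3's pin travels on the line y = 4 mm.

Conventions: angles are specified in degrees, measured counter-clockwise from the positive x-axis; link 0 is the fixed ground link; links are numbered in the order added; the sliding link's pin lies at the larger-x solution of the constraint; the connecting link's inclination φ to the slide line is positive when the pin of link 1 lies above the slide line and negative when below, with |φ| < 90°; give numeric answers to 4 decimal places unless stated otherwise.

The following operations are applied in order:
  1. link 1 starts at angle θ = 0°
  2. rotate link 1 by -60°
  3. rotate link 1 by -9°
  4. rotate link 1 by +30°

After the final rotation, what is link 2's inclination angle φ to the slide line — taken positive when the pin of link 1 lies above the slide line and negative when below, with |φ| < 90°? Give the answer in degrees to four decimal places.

geometry: r = 10 mm, L = 271 mm, e = 4 mm; θ starts at 0°
rotate link 1 by -60°: θ ← 0° -60° = -60°
rotate link 1 by -9°: θ ← -60° -9° = -69°
rotate link 1 by +30°: θ ← -69° +30° = -39°
h = r sin θ − e = -6.293204 − 4 = -10.293204
sin φ = h / L = -10.293204 / 271 = -0.03798230
φ = arcsin(-0.03798230) = -2.176749°

-2.1767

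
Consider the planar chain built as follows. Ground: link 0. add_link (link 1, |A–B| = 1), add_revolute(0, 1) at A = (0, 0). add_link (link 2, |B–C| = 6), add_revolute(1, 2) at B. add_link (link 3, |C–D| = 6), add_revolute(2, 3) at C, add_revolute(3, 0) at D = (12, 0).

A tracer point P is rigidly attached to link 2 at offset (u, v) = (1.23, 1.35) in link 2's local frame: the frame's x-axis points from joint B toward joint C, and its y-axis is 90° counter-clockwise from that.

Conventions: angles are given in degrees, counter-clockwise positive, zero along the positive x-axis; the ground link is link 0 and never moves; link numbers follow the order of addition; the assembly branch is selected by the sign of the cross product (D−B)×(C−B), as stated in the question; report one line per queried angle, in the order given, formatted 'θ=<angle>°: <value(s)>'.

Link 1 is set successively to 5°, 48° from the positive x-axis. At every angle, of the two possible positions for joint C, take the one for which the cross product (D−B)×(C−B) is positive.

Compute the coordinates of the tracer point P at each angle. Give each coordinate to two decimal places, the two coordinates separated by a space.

A=(0,0), D=(12.00,0)
θ=5°: B = A + 1.00·(cos5°, sin5°) = (0.9962, 0.0872)
θ=5°: |BD| = 11.0042
θ=5°: circle(B,6.00) ∩ circle(D,6.00): a=5.5021, h=2.3932
θ=5°:   candidates: C₊=(6.5171,2.4367) cross=26.335; C₋=(6.4791,-2.3495) cross=-26.335
θ=5°:   branch + wants cross > 0 → take C=(6.5171,2.4367) (cross=26.335)
θ=5°: ex = (C−B)/|BC| = (0.9201,0.3916); ey = (-0.3916,0.9201)
θ=5°: P = B + 1.23·ex + 1.35·ey = (1.5993,1.8110)
θ=48°: B = A + 1.00·(cos48°, sin48°) = (0.6691, 0.7431)
θ=48°: |BD| = 11.3552
θ=48°: circle(B,6.00) ∩ circle(D,6.00): a=5.6776, h=1.9403
θ=48°:   candidates: C₊=(6.4615,2.3077) cross=22.033; C₋=(6.2076,-1.5646) cross=-22.033
θ=48°:   branch + wants cross > 0 → take C=(6.4615,2.3077) (cross=22.033)
θ=48°: ex = (C−B)/|BC| = (0.9654,0.2608); ey = (-0.2608,0.9654)
θ=48°: P = B + 1.23·ex + 1.35·ey = (1.5045,2.3672)

θ=5°: 1.60 1.81
θ=48°: 1.50 2.37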